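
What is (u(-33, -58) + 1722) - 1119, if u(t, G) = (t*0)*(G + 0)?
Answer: 603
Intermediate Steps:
u(t, G) = 0 (u(t, G) = 0*G = 0)
(u(-33, -58) + 1722) - 1119 = (0 + 1722) - 1119 = 1722 - 1119 = 603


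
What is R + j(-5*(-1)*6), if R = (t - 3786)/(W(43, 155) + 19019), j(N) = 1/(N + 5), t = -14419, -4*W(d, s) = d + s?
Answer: -112401/120715 ≈ -0.93113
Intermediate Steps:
W(d, s) = -d/4 - s/4 (W(d, s) = -(d + s)/4 = -d/4 - s/4)
j(N) = 1/(5 + N)
R = -3310/3449 (R = (-14419 - 3786)/((-¼*43 - ¼*155) + 19019) = -18205/((-43/4 - 155/4) + 19019) = -18205/(-99/2 + 19019) = -18205/37939/2 = -18205*2/37939 = -3310/3449 ≈ -0.95970)
R + j(-5*(-1)*6) = -3310/3449 + 1/(5 - 5*(-1)*6) = -3310/3449 + 1/(5 + 5*6) = -3310/3449 + 1/(5 + 30) = -3310/3449 + 1/35 = -112401/120715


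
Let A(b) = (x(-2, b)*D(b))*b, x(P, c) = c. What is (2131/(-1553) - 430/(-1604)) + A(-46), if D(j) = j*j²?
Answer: -256528123761023/1245506 ≈ -2.0596e+8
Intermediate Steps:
D(j) = j³
A(b) = b⁵ (A(b) = (b*b³)*b = b⁴*b = b⁵)
(2131/(-1553) - 430/(-1604)) + A(-46) = (2131/(-1553) - 430/(-1604)) + (-46)⁵ = (2131*(-1/1553) - 430*(-1/1604)) - 205962976 = (-2131/1553 + 215/802) - 205962976 = -1375167/1245506 - 205962976 = -256528123761023/1245506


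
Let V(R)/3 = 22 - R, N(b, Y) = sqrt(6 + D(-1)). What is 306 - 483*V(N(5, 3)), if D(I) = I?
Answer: -31572 + 1449*sqrt(5) ≈ -28332.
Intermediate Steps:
N(b, Y) = sqrt(5) (N(b, Y) = sqrt(6 - 1) = sqrt(5))
V(R) = 66 - 3*R (V(R) = 3*(22 - R) = 66 - 3*R)
306 - 483*V(N(5, 3)) = 306 - 483*(66 - 3*sqrt(5)) = 306 + (-31878 + 1449*sqrt(5)) = -31572 + 1449*sqrt(5)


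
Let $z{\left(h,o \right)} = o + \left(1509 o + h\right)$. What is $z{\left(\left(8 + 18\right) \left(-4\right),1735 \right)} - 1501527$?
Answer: $1118219$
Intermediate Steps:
$z{\left(h,o \right)} = h + 1510 o$ ($z{\left(h,o \right)} = o + \left(h + 1509 o\right) = h + 1510 o$)
$z{\left(\left(8 + 18\right) \left(-4\right),1735 \right)} - 1501527 = \left(\left(8 + 18\right) \left(-4\right) + 1510 \cdot 1735\right) - 1501527 = \left(26 \left(-4\right) + 2619850\right) - 1501527 = \left(-104 + 2619850\right) - 1501527 = 2619746 - 1501527 = 1118219$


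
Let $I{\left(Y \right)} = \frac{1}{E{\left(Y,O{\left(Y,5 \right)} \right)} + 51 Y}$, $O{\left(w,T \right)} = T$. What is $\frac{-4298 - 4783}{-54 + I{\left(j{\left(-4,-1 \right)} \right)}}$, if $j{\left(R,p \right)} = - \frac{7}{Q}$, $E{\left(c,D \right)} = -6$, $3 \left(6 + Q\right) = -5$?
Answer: $\frac{8472573}{50359} \approx 168.24$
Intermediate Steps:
$Q = - \frac{23}{3}$ ($Q = -6 + \frac{1}{3} \left(-5\right) = -6 - \frac{5}{3} = - \frac{23}{3} \approx -7.6667$)
$j{\left(R,p \right)} = \frac{21}{23}$ ($j{\left(R,p \right)} = - \frac{7}{- \frac{23}{3}} = \left(-7\right) \left(- \frac{3}{23}\right) = \frac{21}{23}$)
$I{\left(Y \right)} = \frac{1}{-6 + 51 Y}$
$\frac{-4298 - 4783}{-54 + I{\left(j{\left(-4,-1 \right)} \right)}} = \frac{-4298 - 4783}{-54 + \frac{1}{3 \left(-2 + 17 \cdot \frac{21}{23}\right)}} = - \frac{9081}{-54 + \frac{1}{3 \left(-2 + \frac{357}{23}\right)}} = - \frac{9081}{-54 + \frac{1}{3 \cdot \frac{311}{23}}} = - \frac{9081}{-54 + \frac{1}{3} \cdot \frac{23}{311}} = - \frac{9081}{-54 + \frac{23}{933}} = - \frac{9081}{- \frac{50359}{933}} = \left(-9081\right) \left(- \frac{933}{50359}\right) = \frac{8472573}{50359}$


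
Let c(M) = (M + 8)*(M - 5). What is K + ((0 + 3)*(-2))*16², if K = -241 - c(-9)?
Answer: -1791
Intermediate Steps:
c(M) = (-5 + M)*(8 + M) (c(M) = (8 + M)*(-5 + M) = (-5 + M)*(8 + M))
K = -255 (K = -241 - (-40 + (-9)² + 3*(-9)) = -241 - (-40 + 81 - 27) = -241 - 1*14 = -241 - 14 = -255)
K + ((0 + 3)*(-2))*16² = -255 + ((0 + 3)*(-2))*16² = -255 + (3*(-2))*256 = -255 - 6*256 = -255 - 1536 = -1791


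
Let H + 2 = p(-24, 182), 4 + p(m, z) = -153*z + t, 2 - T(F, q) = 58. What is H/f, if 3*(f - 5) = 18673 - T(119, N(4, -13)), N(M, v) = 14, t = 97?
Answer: -27755/6248 ≈ -4.4422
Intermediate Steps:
T(F, q) = -56 (T(F, q) = 2 - 1*58 = 2 - 58 = -56)
f = 6248 (f = 5 + (18673 - 1*(-56))/3 = 5 + (18673 + 56)/3 = 5 + (⅓)*18729 = 5 + 6243 = 6248)
p(m, z) = 93 - 153*z (p(m, z) = -4 + (-153*z + 97) = -4 + (97 - 153*z) = 93 - 153*z)
H = -27755 (H = -2 + (93 - 153*182) = -2 + (93 - 27846) = -2 - 27753 = -27755)
H/f = -27755/6248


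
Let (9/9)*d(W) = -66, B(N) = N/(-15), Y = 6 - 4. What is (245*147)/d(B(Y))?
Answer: -12005/22 ≈ -545.68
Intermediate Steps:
Y = 2
B(N) = -N/15 (B(N) = N*(-1/15) = -N/15)
d(W) = -66
(245*147)/d(B(Y)) = (245*147)/(-66) = 36015*(-1/66) = -12005/22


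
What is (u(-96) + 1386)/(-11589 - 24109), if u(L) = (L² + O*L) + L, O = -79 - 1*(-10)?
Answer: -8565/17849 ≈ -0.47986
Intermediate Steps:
O = -69 (O = -79 + 10 = -69)
u(L) = L² - 68*L (u(L) = (L² - 69*L) + L = L² - 68*L)
(u(-96) + 1386)/(-11589 - 24109) = (-96*(-68 - 96) + 1386)/(-11589 - 24109) = (-96*(-164) + 1386)/(-35698) = (15744 + 1386)*(-1/35698) = 17130*(-1/35698) = -8565/17849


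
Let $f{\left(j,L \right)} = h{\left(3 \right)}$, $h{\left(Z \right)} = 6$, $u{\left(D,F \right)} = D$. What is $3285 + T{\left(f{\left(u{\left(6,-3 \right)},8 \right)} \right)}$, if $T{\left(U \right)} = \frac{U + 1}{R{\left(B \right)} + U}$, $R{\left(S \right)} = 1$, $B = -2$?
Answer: $3286$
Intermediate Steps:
$f{\left(j,L \right)} = 6$
$T{\left(U \right)} = 1$ ($T{\left(U \right)} = \frac{U + 1}{1 + U} = \frac{1 + U}{1 + U} = 1$)
$3285 + T{\left(f{\left(u{\left(6,-3 \right)},8 \right)} \right)} = 3285 + 1 = 3286$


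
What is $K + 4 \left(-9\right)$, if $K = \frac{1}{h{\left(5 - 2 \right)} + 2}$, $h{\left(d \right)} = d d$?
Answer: $- \frac{395}{11} \approx -35.909$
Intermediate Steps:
$h{\left(d \right)} = d^{2}$
$K = \frac{1}{11}$ ($K = \frac{1}{\left(5 - 2\right)^{2} + 2} = \frac{1}{3^{2} + 2} = \frac{1}{9 + 2} = \frac{1}{11} \approx 0.090909$)
$K + 4 \left(-9\right) = \frac{1}{11} + 4 \left(-9\right) = \frac{1}{11} - 36 = - \frac{395}{11}$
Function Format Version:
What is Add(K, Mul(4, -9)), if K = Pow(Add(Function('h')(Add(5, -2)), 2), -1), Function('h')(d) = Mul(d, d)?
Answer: Rational(-395, 11) ≈ -35.909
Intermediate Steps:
Function('h')(d) = Pow(d, 2)
K = Rational(1, 11) (K = Pow(Add(Pow(Add(5, -2), 2), 2), -1) = Pow(Add(Pow(3, 2), 2), -1) = Pow(Add(9, 2), -1) = Pow(11, -1) = Rational(1, 11) ≈ 0.090909)
Add(K, Mul(4, -9)) = Add(Rational(1, 11), Mul(4, -9)) = Add(Rational(1, 11), -36) = Rational(-395, 11)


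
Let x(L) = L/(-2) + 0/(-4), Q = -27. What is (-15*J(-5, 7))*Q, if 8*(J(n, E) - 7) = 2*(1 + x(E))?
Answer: 20655/8 ≈ 2581.9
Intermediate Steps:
x(L) = -L/2 (x(L) = L*(-½) + 0*(-¼) = -L/2 + 0 = -L/2)
J(n, E) = 29/4 - E/8 (J(n, E) = 7 + (2*(1 - E/2))/8 = 7 + (2 - E)/8 = 7 + (¼ - E/8) = 29/4 - E/8)
(-15*J(-5, 7))*Q = -15*(29/4 - ⅛*7)*(-27) = -15*(29/4 - 7/8)*(-27) = -15*51/8*(-27) = -765/8*(-27) = 20655/8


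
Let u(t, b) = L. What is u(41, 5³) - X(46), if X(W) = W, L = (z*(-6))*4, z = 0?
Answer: -46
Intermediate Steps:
L = 0 (L = (0*(-6))*4 = 0*4 = 0)
u(t, b) = 0
u(41, 5³) - X(46) = 0 - 1*46 = 0 - 46 = -46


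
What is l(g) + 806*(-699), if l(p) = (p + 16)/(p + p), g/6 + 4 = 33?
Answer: -98030461/174 ≈ -5.6339e+5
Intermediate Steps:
g = 174 (g = -24 + 6*33 = -24 + 198 = 174)
l(p) = (16 + p)/(2*p) (l(p) = (16 + p)/((2*p)) = (16 + p)*(1/(2*p)) = (16 + p)/(2*p))
l(g) + 806*(-699) = (½)*(16 + 174)/174 + 806*(-699) = (½)*(1/174)*190 - 563394 = 95/174 - 563394 = -98030461/174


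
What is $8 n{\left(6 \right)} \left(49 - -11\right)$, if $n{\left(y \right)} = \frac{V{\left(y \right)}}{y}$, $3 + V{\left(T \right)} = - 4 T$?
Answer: $-2160$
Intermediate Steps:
$V{\left(T \right)} = -3 - 4 T$
$n{\left(y \right)} = \frac{-3 - 4 y}{y}$
$8 n{\left(6 \right)} \left(49 - -11\right) = 8 \left(-4 - \frac{3}{6}\right) \left(49 - -11\right) = 8 \left(-4 - \frac{1}{2}\right) \left(49 + 11\right) = 8 \left(-4 - \frac{1}{2}\right) 60 = 8 \left(- \frac{9}{2}\right) 60 = \left(-36\right) 60 = -2160$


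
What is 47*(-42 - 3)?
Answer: -2115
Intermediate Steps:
47*(-42 - 3) = 47*(-45) = -2115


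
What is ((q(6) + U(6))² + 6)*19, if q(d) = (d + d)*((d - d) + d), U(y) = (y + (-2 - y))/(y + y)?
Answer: 3533563/36 ≈ 98155.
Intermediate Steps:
U(y) = -1/y (U(y) = -2*1/(2*y) = -1/y)
q(d) = 2*d² (q(d) = (2*d)*(0 + d) = (2*d)*d = 2*d²)
((q(6) + U(6))² + 6)*19 = ((2*6² - 1/6)² + 6)*19 = ((2*36 - 1*⅙)² + 6)*19 = ((72 - ⅙)² + 6)*19 = ((431/6)² + 6)*19 = (185761/36 + 6)*19 = (185977/36)*19 = 3533563/36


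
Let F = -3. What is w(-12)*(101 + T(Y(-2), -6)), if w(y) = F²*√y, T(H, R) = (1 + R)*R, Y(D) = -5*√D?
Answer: 2358*I*√3 ≈ 4084.2*I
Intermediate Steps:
T(H, R) = R*(1 + R)
w(y) = 9*√y (w(y) = (-3)²*√y = 9*√y)
w(-12)*(101 + T(Y(-2), -6)) = (9*√(-12))*(101 - 6*(1 - 6)) = (9*(2*I*√3))*(101 - 6*(-5)) = (18*I*√3)*(101 + 30) = (18*I*√3)*131 = 2358*I*√3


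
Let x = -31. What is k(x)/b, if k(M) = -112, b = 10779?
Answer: -112/10779 ≈ -0.010391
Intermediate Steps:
k(x)/b = -112/10779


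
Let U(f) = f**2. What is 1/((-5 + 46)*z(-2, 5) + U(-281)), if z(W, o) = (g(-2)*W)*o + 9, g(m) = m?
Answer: 1/80150 ≈ 1.2477e-5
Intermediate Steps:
z(W, o) = 9 - 2*W*o (z(W, o) = (-2*W)*o + 9 = -2*W*o + 9 = 9 - 2*W*o)
1/((-5 + 46)*z(-2, 5) + U(-281)) = 1/((-5 + 46)*(9 - 2*(-2)*5) + (-281)**2) = 1/(41*(9 + 20) + 78961) = 1/(41*29 + 78961) = 1/(1189 + 78961) = 1/80150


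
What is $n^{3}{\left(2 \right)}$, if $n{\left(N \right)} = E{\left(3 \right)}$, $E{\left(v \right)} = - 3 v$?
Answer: $-729$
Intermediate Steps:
$n{\left(N \right)} = -9$ ($n{\left(N \right)} = \left(-3\right) 3 = -9$)
$n^{3}{\left(2 \right)} = \left(-9\right)^{3} = -729$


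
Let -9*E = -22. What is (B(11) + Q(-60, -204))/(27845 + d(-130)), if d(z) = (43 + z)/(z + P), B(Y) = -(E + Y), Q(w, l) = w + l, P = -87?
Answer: -541849/54382068 ≈ -0.0099638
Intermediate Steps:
E = 22/9 (E = -⅑*(-22) = 22/9 ≈ 2.4444)
Q(w, l) = l + w
B(Y) = -22/9 - Y (B(Y) = -(22/9 + Y) = -22/9 - Y)
d(z) = (43 + z)/(-87 + z) (d(z) = (43 + z)/(z - 87) = (43 + z)/(-87 + z))
(B(11) + Q(-60, -204))/(27845 + d(-130)) = ((-22/9 - 1*11) + (-204 - 60))/(27845 + (43 - 130)/(-87 - 130)) = ((-22/9 - 11) - 264)/(27845 - 87/(-217)) = (-121/9 - 264)/(27845 - 1/217*(-87)) = -2497/(9*(27845 + 87/217)) = -2497/(9*6042452/217) = -2497/9*217/6042452 = -541849/54382068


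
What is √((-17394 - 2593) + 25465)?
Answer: √5478 ≈ 74.014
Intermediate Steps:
√((-17394 - 2593) + 25465) = √(-19987 + 25465) = √5478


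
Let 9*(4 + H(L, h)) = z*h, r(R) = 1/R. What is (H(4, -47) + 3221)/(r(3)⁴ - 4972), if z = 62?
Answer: -234351/402731 ≈ -0.58190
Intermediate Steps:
H(L, h) = -4 + 62*h/9 (H(L, h) = -4 + (62*h)/9 = -4 + 62*h/9)
(H(4, -47) + 3221)/(r(3)⁴ - 4972) = ((-4 + (62/9)*(-47)) + 3221)/((1/3)⁴ - 4972) = ((-4 - 2914/9) + 3221)/((⅓)⁴ - 4972) = (-2950/9 + 3221)/(1/81 - 4972) = 26039/(9*(-402731/81)) = (26039/9)*(-81/402731) = -234351/402731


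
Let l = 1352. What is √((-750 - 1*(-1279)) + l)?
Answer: 3*√209 ≈ 43.370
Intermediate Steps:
√((-750 - 1*(-1279)) + l) = √((-750 - 1*(-1279)) + 1352) = √((-750 + 1279) + 1352) = √(529 + 1352) = √1881 = 3*√209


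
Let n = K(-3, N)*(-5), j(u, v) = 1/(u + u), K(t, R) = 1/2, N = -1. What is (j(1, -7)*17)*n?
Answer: -85/4 ≈ -21.250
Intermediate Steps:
K(t, R) = ½
j(u, v) = 1/(2*u)
n = -5/2 (n = (½)*(-5) = -5/2 ≈ -2.5000)
(j(1, -7)*17)*n = (((½)/1)*17)*(-5/2) = (((½)*1)*17)*(-5/2) = ((½)*17)*(-5/2) = (17/2)*(-5/2) = -85/4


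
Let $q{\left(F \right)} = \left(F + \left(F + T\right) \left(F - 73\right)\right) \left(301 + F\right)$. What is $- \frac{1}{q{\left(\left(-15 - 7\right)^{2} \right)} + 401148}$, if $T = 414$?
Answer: $- \frac{1}{290507318} \approx -3.4423 \cdot 10^{-9}$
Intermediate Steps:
$q{\left(F \right)} = \left(301 + F\right) \left(F + \left(-73 + F\right) \left(414 + F\right)\right)$ ($q{\left(F \right)} = \left(F + \left(F + 414\right) \left(F - 73\right)\right) \left(301 + F\right) = \left(F + \left(414 + F\right) \left(-73 + F\right)\right) \left(301 + F\right) = \left(F + \left(-73 + F\right) \left(414 + F\right)\right) \left(301 + F\right) = \left(301 + F\right) \left(F + \left(-73 + F\right) \left(414 + F\right)\right)$)
$- \frac{1}{q{\left(\left(-15 - 7\right)^{2} \right)} + 401148} = - \frac{1}{\left(-9096822 + \left(\left(-15 - 7\right)^{2}\right)^{3} + 643 \left(\left(-15 - 7\right)^{2}\right)^{2} + 72720 \left(-15 - 7\right)^{2}\right) + 401148} = - \frac{1}{\left(-9096822 + \left(\left(-22\right)^{2}\right)^{3} + 643 \left(\left(-22\right)^{2}\right)^{2} + 72720 \left(-22\right)^{2}\right) + 401148} = - \frac{1}{\left(-9096822 + 484^{3} + 643 \cdot 484^{2} + 72720 \cdot 484\right) + 401148} = - \frac{1}{\left(-9096822 + 113379904 + 643 \cdot 234256 + 35196480\right) + 401148} = - \frac{1}{\left(-9096822 + 113379904 + 150626608 + 35196480\right) + 401148} = - \frac{1}{290106170 + 401148} = - \frac{1}{290507318}$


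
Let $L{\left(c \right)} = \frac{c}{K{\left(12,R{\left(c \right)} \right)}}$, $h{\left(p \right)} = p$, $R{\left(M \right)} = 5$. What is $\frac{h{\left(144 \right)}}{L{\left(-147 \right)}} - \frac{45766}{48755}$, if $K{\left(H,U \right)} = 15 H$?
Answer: $- \frac{8642566}{48755} \approx -177.27$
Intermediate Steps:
$L{\left(c \right)} = \frac{c}{180}$ ($L{\left(c \right)} = \frac{c}{15 \cdot 12} = \frac{c}{180}$)
$\frac{h{\left(144 \right)}}{L{\left(-147 \right)}} - \frac{45766}{48755} = \frac{144}{\frac{1}{180} \left(-147\right)} - \frac{45766}{48755} = \frac{144}{- \frac{49}{60}} - \frac{934}{995} = 144 \left(- \frac{60}{49}\right) - \frac{934}{995} = - \frac{8640}{49} - \frac{934}{995} = - \frac{8642566}{48755}$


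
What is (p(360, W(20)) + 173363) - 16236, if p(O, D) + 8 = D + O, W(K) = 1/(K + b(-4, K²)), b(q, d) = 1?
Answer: 3307060/21 ≈ 1.5748e+5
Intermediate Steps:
W(K) = 1/(1 + K) (W(K) = 1/(K + 1) = 1/(1 + K))
p(O, D) = -8 + D + O (p(O, D) = -8 + (D + O) = -8 + D + O)
(p(360, W(20)) + 173363) - 16236 = ((-8 + 1/(1 + 20) + 360) + 173363) - 16236 = ((-8 + 1/21 + 360) + 173363) - 16236 = (7393/21 + 173363) - 16236 = 3648016/21 - 16236 = 3307060/21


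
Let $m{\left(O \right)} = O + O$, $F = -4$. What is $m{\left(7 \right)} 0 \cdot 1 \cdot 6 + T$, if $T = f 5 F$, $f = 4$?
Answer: $-80$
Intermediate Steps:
$T = -80$ ($T = 4 \cdot 5 \left(-4\right) = 20 \left(-4\right) = -80$)
$m{\left(O \right)} = 2 O$
$m{\left(7 \right)} 0 \cdot 1 \cdot 6 + T = 2 \cdot 7 \cdot 0 \cdot 1 \cdot 6 - 80 = 14 \cdot 0 \cdot 6 - 80 = 14 \cdot 0 - 80 = 0 - 80 = -80$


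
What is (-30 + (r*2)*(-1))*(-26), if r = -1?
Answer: 728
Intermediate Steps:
(-30 + (r*2)*(-1))*(-26) = (-30 - 1*2*(-1))*(-26) = (-30 - 2*(-1))*(-26) = (-30 + 2)*(-26) = -28*(-26) = 728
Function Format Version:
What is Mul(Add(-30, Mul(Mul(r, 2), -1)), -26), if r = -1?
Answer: 728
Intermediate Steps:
Mul(Add(-30, Mul(Mul(r, 2), -1)), -26) = Mul(Add(-30, Mul(Mul(-1, 2), -1)), -26) = Mul(Add(-30, Mul(-2, -1)), -26) = Mul(Add(-30, 2), -26) = Mul(-28, -26) = 728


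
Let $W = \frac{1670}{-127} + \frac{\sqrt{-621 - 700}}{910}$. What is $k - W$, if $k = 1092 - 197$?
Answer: $\frac{115335}{127} - \frac{i \sqrt{1321}}{910} \approx 908.15 - 0.03994 i$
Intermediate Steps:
$k = 895$ ($k = 1092 - 197 = 895$)
$W = - \frac{1670}{127} + \frac{i \sqrt{1321}}{910}$ ($W = 1670 \left(- \frac{1}{127}\right) + \sqrt{-1321} \cdot \frac{1}{910} = - \frac{1670}{127} + i \sqrt{1321} \cdot \frac{1}{910} = - \frac{1670}{127} + \frac{i \sqrt{1321}}{910} \approx -13.15 + 0.03994 i$)
$k - W = 895 - \left(- \frac{1670}{127} + \frac{i \sqrt{1321}}{910}\right) = 895 + \left(\frac{1670}{127} - \frac{i \sqrt{1321}}{910}\right) = \frac{115335}{127} - \frac{i \sqrt{1321}}{910}$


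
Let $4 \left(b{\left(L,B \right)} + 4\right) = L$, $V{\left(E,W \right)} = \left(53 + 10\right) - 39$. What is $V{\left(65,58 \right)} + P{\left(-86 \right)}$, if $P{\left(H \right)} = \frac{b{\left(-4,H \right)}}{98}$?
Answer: $\frac{2347}{98} \approx 23.949$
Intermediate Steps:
$V{\left(E,W \right)} = 24$ ($V{\left(E,W \right)} = 63 - 39 = 24$)
$b{\left(L,B \right)} = -4 + \frac{L}{4}$
$P{\left(H \right)} = - \frac{5}{98}$ ($P{\left(H \right)} = \frac{-4 + \frac{1}{4} \left(-4\right)}{98} = \left(-4 - 1\right) \frac{1}{98} = \left(-5\right) \frac{1}{98} = - \frac{5}{98}$)
$V{\left(65,58 \right)} + P{\left(-86 \right)} = 24 - \frac{5}{98} = \frac{2347}{98}$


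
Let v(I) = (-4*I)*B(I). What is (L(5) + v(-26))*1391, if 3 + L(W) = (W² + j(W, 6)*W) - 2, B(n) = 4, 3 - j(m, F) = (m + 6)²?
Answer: -214214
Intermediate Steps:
j(m, F) = 3 - (6 + m)² (j(m, F) = 3 - (m + 6)² = 3 - (6 + m)²)
L(W) = -5 + W² + W*(3 - (6 + W)²) (L(W) = -3 + ((W² + (3 - (6 + W)²)*W) - 2) = -3 + ((W² + W*(3 - (6 + W)²)) - 2) = -3 + (-2 + W² + W*(3 - (6 + W)²)) = -5 + W² + W*(3 - (6 + W)²))
v(I) = -16*I (v(I) = -4*I*4 = -16*I)
(L(5) + v(-26))*1391 = ((-5 + 5² - 1*5*(-3 + (6 + 5)²)) - 16*(-26))*1391 = ((-5 + 25 - 1*5*(-3 + 11²)) + 416)*1391 = ((-5 + 25 - 1*5*(-3 + 121)) + 416)*1391 = ((-5 + 25 - 1*5*118) + 416)*1391 = ((-5 + 25 - 590) + 416)*1391 = (-570 + 416)*1391 = -154*1391 = -214214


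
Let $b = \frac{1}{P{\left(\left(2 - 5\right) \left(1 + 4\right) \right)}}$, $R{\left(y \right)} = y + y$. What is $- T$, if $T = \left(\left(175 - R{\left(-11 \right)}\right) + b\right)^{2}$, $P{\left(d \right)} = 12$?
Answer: $- \frac{5593225}{144} \approx -38842.0$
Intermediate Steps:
$R{\left(y \right)} = 2 y$
$b = \frac{1}{12} \approx 0.083333$
$T = \frac{5593225}{144}$ ($T = \left(\left(175 - 2 \left(-11\right)\right) + \frac{1}{12}\right)^{2} = \left(\left(175 - -22\right) + \frac{1}{12}\right)^{2} = \left(\left(175 + 22\right) + \frac{1}{12}\right)^{2} = \left(197 + \frac{1}{12}\right)^{2} = \left(\frac{2365}{12}\right)^{2} = \frac{5593225}{144} \approx 38842.0$)
$- T = \left(-1\right) \frac{5593225}{144} = - \frac{5593225}{144}$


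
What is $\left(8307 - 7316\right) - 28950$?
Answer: $-27959$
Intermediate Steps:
$\left(8307 - 7316\right) - 28950 = 991 - 28950 = -27959$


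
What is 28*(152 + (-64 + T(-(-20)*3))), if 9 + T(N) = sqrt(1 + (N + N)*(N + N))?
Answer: 2212 + 28*sqrt(14401) ≈ 5572.1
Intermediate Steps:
T(N) = -9 + sqrt(1 + 4*N**2) (T(N) = -9 + sqrt(1 + (N + N)*(N + N)) = -9 + sqrt(1 + (2*N)*(2*N)) = -9 + sqrt(1 + 4*N**2))
28*(152 + (-64 + T(-(-20)*3))) = 28*(152 + (-64 + (-9 + sqrt(1 + 4*(-(-20)*3)**2)))) = 28*(152 + (-64 + (-9 + sqrt(1 + 4*(-5*(-12))**2)))) = 28*(152 + (-64 + (-9 + sqrt(1 + 4*60**2)))) = 28*(152 + (-64 + (-9 + sqrt(1 + 4*3600)))) = 28*(152 + (-64 + (-9 + sqrt(1 + 14400)))) = 28*(152 + (-64 + (-9 + sqrt(14401)))) = 28*(152 + (-73 + sqrt(14401))) = 28*(79 + sqrt(14401)) = 2212 + 28*sqrt(14401)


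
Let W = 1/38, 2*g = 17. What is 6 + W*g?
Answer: 473/76 ≈ 6.2237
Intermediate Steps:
g = 17/2 (g = (½)*17 = 17/2 ≈ 8.5000)
W = 1/38 ≈ 0.026316
6 + W*g = 6 + (1/38)*(17/2) = 6 + 17/76 = 473/76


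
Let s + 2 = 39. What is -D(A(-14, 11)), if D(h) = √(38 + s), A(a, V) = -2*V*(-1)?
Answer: -5*√3 ≈ -8.6602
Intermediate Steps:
s = 37 (s = -2 + 39 = 37)
A(a, V) = 2*V
D(h) = 5*√3 (D(h) = √(38 + 37) = √75 = 5*√3)
-D(A(-14, 11)) = -5*√3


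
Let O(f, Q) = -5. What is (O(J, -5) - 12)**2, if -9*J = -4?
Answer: 289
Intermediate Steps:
J = 4/9 (J = -1/9*(-4) = 4/9 ≈ 0.44444)
(O(J, -5) - 12)**2 = (-5 - 12)**2 = (-17)**2 = 289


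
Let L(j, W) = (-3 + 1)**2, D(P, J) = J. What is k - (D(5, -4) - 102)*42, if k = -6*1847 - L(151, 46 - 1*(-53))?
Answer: -6634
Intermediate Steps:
L(j, W) = 4 (L(j, W) = (-2)**2 = 4)
k = -11086 (k = -6*1847 - 1*4 = -11082 - 4 = -11086)
k - (D(5, -4) - 102)*42 = -11086 - (-4 - 102)*42 = -11086 - (-106)*42 = -11086 - 1*(-4452) = -11086 + 4452 = -6634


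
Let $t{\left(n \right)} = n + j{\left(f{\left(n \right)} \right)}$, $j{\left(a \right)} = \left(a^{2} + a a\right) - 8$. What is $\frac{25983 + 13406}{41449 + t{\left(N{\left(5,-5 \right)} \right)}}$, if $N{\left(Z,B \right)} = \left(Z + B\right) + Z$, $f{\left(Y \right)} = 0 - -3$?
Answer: $\frac{39389}{41464} \approx 0.94996$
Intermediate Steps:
$f{\left(Y \right)} = 3$ ($f{\left(Y \right)} = 0 + 3 = 3$)
$j{\left(a \right)} = -8 + 2 a^{2}$ ($j{\left(a \right)} = \left(a^{2} + a^{2}\right) - 8 = 2 a^{2} - 8 = -8 + 2 a^{2}$)
$N{\left(Z,B \right)} = B + 2 Z$ ($N{\left(Z,B \right)} = \left(B + Z\right) + Z = B + 2 Z$)
$t{\left(n \right)} = 10 + n$ ($t{\left(n \right)} = n - \left(8 - 2 \cdot 3^{2}\right) = n + \left(-8 + 2 \cdot 9\right) = n + \left(-8 + 18\right) = n + 10 = 10 + n$)
$\frac{25983 + 13406}{41449 + t{\left(N{\left(5,-5 \right)} \right)}} = \frac{25983 + 13406}{41449 + \left(10 + \left(-5 + 2 \cdot 5\right)\right)} = \frac{39389}{41449 + \left(10 + \left(-5 + 10\right)\right)} = \frac{39389}{41449 + \left(10 + 5\right)} = \frac{39389}{41449 + 15} = \frac{39389}{41464}$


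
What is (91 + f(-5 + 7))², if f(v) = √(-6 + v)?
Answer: 8277 + 364*I ≈ 8277.0 + 364.0*I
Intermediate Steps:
(91 + f(-5 + 7))² = (91 + √(-6 + (-5 + 7)))² = (91 + √(-6 + 2))² = (91 + √(-4))² = (91 + 2*I)²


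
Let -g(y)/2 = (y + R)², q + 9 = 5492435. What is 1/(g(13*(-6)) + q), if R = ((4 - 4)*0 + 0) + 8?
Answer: 1/5482626 ≈ 1.8239e-7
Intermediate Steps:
q = 5492426 (q = -9 + 5492435 = 5492426)
R = 8 (R = (0*0 + 0) + 8 = (0 + 0) + 8 = 0 + 8 = 8)
g(y) = -2*(8 + y)² (g(y) = -2*(y + 8)² = -2*(8 + y)²)
1/(g(13*(-6)) + q) = 1/(-2*(8 + 13*(-6))² + 5492426) = 1/(-2*(8 - 78)² + 5492426) = 1/(-2*(-70)² + 5492426) = 1/(-2*4900 + 5492426) = 1/(-9800 + 5492426) = 1/5482626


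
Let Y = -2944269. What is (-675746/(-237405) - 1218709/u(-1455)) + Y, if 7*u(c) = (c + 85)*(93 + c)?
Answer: -5796725817112147/1968815492 ≈ -2.9443e+6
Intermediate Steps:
u(c) = (85 + c)*(93 + c)/7 (u(c) = ((c + 85)*(93 + c))/7 = ((85 + c)*(93 + c))/7 = (85 + c)*(93 + c)/7)
(-675746/(-237405) - 1218709/u(-1455)) + Y = (-675746/(-237405) - 1218709/(7905/7 + (1/7)*(-1455)**2 + (178/7)*(-1455))) - 2944269 = (-675746*(-1/237405) - 1218709/(7905/7 + (1/7)*2117025 - 258990/7)) - 2944269 = (675746/237405 - 1218709/(7905/7 + 2117025/7 - 258990/7)) - 2944269 = (675746/237405 - 1218709/1865940/7) - 2944269 = (675746/237405 - 1218709*7/1865940) - 2944269 = (675746/237405 - 8530963/1865940) - 2944269 = -3397296799/1968815492 - 2944269 = -5796725817112147/1968815492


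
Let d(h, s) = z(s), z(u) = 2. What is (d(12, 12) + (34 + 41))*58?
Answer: 4466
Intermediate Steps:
d(h, s) = 2
(d(12, 12) + (34 + 41))*58 = (2 + (34 + 41))*58 = (2 + 75)*58 = 77*58 = 4466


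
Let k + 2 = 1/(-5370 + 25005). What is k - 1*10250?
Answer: -201298019/19635 ≈ -10252.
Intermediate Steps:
k = -39269/19635 (k = -2 + 1/(-5370 + 25005) = -2 + 1/19635 = -39269/19635 ≈ -1.9999)
k - 1*10250 = -39269/19635 - 1*10250 = -39269/19635 - 10250 = -201298019/19635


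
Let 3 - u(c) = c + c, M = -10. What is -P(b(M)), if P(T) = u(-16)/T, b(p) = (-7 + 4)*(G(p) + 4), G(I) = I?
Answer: -35/18 ≈ -1.9444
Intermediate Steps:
b(p) = -12 - 3*p (b(p) = (-7 + 4)*(p + 4) = -3*(4 + p) = -12 - 3*p)
u(c) = 3 - 2*c (u(c) = 3 - (c + c) = 3 - 2*c)
P(T) = 35/T (P(T) = (3 - 2*(-16))/T = (3 + 32)/T = 35/T)
-P(b(M)) = -35/(-12 - 3*(-10)) = -35/(-12 + 30) = -35/18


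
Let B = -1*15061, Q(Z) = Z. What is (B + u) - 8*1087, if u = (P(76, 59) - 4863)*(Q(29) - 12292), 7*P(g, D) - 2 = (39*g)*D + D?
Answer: -246853421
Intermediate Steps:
P(g, D) = 2/7 + D/7 + 39*D*g/7 (P(g, D) = 2/7 + ((39*g)*D + D)/7 = 2/7 + (39*D*g + D)/7 = 2/7 + (D + 39*D*g)/7 = 2/7 + (D/7 + 39*D*g/7) = 2/7 + D/7 + 39*D*g/7)
B = -15061
u = -246829664 (u = ((2/7 + (⅐)*59 + (39/7)*59*76) - 4863)*(29 - 12292) = ((2/7 + 59/7 + 174876/7) - 4863)*(-12263) = (24991 - 4863)*(-12263) = 20128*(-12263) = -246829664)
(B + u) - 8*1087 = (-15061 - 246829664) - 8*1087 = -246844725 - 8696 = -246853421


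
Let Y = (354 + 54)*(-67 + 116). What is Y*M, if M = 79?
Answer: 1579368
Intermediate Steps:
Y = 19992 (Y = 408*49 = 19992)
Y*M = 19992*79 = 1579368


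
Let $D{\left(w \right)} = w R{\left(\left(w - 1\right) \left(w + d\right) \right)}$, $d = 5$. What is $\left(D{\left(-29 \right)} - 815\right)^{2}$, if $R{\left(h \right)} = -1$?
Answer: $617796$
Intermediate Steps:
$D{\left(w \right)} = - w$ ($D{\left(w \right)} = w \left(-1\right) = - w$)
$\left(D{\left(-29 \right)} - 815\right)^{2} = \left(\left(-1\right) \left(-29\right) - 815\right)^{2} = \left(29 - 815\right)^{2} = \left(-786\right)^{2} = 617796$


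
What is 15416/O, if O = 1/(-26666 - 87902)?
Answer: -1766180288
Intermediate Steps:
O = -1/114568 (O = 1/(-114568) = -1/114568 ≈ -8.7284e-6)
15416/O = 15416/(-1/114568) = 15416*(-114568) = -1766180288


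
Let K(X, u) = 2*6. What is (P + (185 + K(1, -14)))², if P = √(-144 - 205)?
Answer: (197 + I*√349)² ≈ 38460.0 + 7360.5*I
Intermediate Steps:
P = I*√349 (P = √(-349) = I*√349 ≈ 18.682*I)
K(X, u) = 12
(P + (185 + K(1, -14)))² = (I*√349 + (185 + 12))² = (I*√349 + 197)² = (197 + I*√349)²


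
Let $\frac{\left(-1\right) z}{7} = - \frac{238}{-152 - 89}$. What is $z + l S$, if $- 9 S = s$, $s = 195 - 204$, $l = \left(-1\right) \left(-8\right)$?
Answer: $\frac{262}{241} \approx 1.0871$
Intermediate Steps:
$l = 8$
$z = - \frac{1666}{241}$ ($z = - 7 \left(- \frac{238}{-152 - 89}\right) = - 7 \left(- \frac{238}{-241}\right) = - 7 \left(\left(-238\right) \left(- \frac{1}{241}\right)\right) = \left(-7\right) \frac{238}{241} = - \frac{1666}{241} \approx -6.9129$)
$s = -9$ ($s = 195 - 204 = -9$)
$S = 1$ ($S = \left(- \frac{1}{9}\right) \left(-9\right) = 1$)
$z + l S = - \frac{1666}{241} + 8 \cdot 1 = - \frac{1666}{241} + 8 = \frac{262}{241}$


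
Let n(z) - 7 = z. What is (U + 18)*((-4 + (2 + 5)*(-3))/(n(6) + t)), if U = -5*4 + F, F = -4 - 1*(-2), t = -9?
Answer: 25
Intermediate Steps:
n(z) = 7 + z
F = -2 (F = -4 + 2 = -2)
U = -22 (U = -5*4 - 2 = -20 - 2 = -22)
(U + 18)*((-4 + (2 + 5)*(-3))/(n(6) + t)) = (-22 + 18)*((-4 + (2 + 5)*(-3))/((7 + 6) - 9)) = -4*(-4 + 7*(-3))/(13 - 9) = -4*(-4 - 21)/4 = -(-100)/4 = -4*(-25/4) = 25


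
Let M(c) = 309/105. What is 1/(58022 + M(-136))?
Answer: 35/2030873 ≈ 1.7234e-5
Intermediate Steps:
M(c) = 103/35 (M(c) = 309*(1/105) = 103/35)
1/(58022 + M(-136)) = 1/(58022 + 103/35) = 1/(2030873/35) = 35/2030873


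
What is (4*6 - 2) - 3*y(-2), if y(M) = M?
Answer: 28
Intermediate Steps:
(4*6 - 2) - 3*y(-2) = (4*6 - 2) - 3*(-2) = (24 - 2) + 6 = 22 + 6 = 28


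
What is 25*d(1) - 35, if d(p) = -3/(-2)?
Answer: 5/2 ≈ 2.5000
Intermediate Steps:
d(p) = 3/2 (d(p) = -3*(-1/2) = 3/2)
25*d(1) - 35 = 25*(3/2) - 35 = 75/2 - 35 = 5/2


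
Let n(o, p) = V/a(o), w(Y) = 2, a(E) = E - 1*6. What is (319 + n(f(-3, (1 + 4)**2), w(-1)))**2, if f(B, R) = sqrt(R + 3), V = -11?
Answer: 214291/2 + 14399*sqrt(7)/8 ≈ 1.1191e+5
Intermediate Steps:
a(E) = -6 + E (a(E) = E - 6 = -6 + E)
f(B, R) = sqrt(3 + R)
n(o, p) = -11/(-6 + o)
(319 + n(f(-3, (1 + 4)**2), w(-1)))**2 = (319 - 11/(-6 + sqrt(3 + (1 + 4)**2)))**2 = (319 - 11/(-6 + sqrt(3 + 5**2)))**2 = (319 - 11/(-6 + sqrt(3 + 25)))**2 = (319 - 11/(-6 + sqrt(28)))**2 = (319 - 11/(-6 + 2*sqrt(7)))**2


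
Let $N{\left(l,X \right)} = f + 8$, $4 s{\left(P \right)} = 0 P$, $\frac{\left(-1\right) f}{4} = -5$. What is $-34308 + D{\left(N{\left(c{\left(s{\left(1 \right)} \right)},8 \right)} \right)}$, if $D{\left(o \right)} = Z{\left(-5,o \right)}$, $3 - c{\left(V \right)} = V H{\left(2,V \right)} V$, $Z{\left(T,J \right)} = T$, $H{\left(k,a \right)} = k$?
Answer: $-34313$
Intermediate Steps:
$f = 20$ ($f = \left(-4\right) \left(-5\right) = 20$)
$s{\left(P \right)} = 0$ ($s{\left(P \right)} = \frac{0 P}{4} = \frac{1}{4} \cdot 0 = 0$)
$c{\left(V \right)} = 3 - 2 V^{2}$ ($c{\left(V \right)} = 3 - V 2 V = 3 - 2 V V = 3 - 2 V^{2}$)
$N{\left(l,X \right)} = 28$ ($N{\left(l,X \right)} = 20 + 8 = 28$)
$D{\left(o \right)} = -5$
$-34308 + D{\left(N{\left(c{\left(s{\left(1 \right)} \right)},8 \right)} \right)} = -34308 - 5 = -34313$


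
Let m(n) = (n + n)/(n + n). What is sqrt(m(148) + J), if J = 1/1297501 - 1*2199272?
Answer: 3*I*sqrt(411388020116988530)/1297501 ≈ 1483.0*I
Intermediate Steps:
m(n) = 1 (m(n) = (2*n)/((2*n)) = (2*n)*(1/(2*n)) = 1)
J = -2853557619271/1297501 (J = 1/1297501 - 2199272 = -2853557619271/1297501 ≈ -2.1993e+6)
sqrt(m(148) + J) = sqrt(1 - 2853557619271/1297501) = sqrt(-2853556321770/1297501) = 3*I*sqrt(411388020116988530)/1297501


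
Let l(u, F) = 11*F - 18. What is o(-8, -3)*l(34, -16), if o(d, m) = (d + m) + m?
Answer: 2716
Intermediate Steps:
o(d, m) = d + 2*m
l(u, F) = -18 + 11*F
o(-8, -3)*l(34, -16) = (-8 + 2*(-3))*(-18 + 11*(-16)) = (-8 - 6)*(-18 - 176) = -14*(-194) = 2716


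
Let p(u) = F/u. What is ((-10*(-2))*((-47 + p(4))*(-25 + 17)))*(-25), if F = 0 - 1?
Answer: -189000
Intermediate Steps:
F = -1
p(u) = -1/u
((-10*(-2))*((-47 + p(4))*(-25 + 17)))*(-25) = ((-10*(-2))*((-47 - 1/4)*(-25 + 17)))*(-25) = (20*((-47 - 1*¼)*(-8)))*(-25) = (20*((-47 - ¼)*(-8)))*(-25) = (20*(-189/4*(-8)))*(-25) = (20*378)*(-25) = 7560*(-25) = -189000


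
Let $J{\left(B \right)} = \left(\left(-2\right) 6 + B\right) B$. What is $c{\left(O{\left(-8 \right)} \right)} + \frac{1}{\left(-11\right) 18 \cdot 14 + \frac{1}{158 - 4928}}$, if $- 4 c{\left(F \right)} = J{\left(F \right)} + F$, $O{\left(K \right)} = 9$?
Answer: $\frac{118992429}{26444882} \approx 4.4996$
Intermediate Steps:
$J{\left(B \right)} = B \left(-12 + B\right)$ ($J{\left(B \right)} = \left(-12 + B\right) B = B \left(-12 + B\right)$)
$c{\left(F \right)} = - \frac{F}{4} - \frac{F \left(-12 + F\right)}{4}$ ($c{\left(F \right)} = - \frac{F \left(-12 + F\right) + F}{4} = - \frac{F + F \left(-12 + F\right)}{4} = - \frac{F}{4} - \frac{F \left(-12 + F\right)}{4}$)
$c{\left(O{\left(-8 \right)} \right)} + \frac{1}{\left(-11\right) 18 \cdot 14 + \frac{1}{158 - 4928}} = \frac{1}{4} \cdot 9 \left(11 - 9\right) + \frac{1}{\left(-11\right) 18 \cdot 14 + \frac{1}{158 - 4928}} = \frac{1}{4} \cdot 9 \left(11 - 9\right) + \frac{1}{\left(-198\right) 14 + \frac{1}{-4770}} = \frac{1}{4} \cdot 9 \cdot 2 + \frac{1}{-2772 - \frac{1}{4770}} = \frac{9}{2} + \frac{1}{- \frac{13222441}{4770}} = \frac{9}{2} - \frac{4770}{13222441} = \frac{118992429}{26444882}$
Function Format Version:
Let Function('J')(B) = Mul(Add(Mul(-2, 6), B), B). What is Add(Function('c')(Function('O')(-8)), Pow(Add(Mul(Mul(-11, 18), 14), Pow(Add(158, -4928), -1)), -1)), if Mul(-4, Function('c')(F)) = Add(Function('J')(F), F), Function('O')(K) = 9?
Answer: Rational(118992429, 26444882) ≈ 4.4996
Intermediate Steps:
Function('J')(B) = Mul(B, Add(-12, B)) (Function('J')(B) = Mul(Add(-12, B), B) = Mul(B, Add(-12, B)))
Function('c')(F) = Add(Mul(Rational(-1, 4), F), Mul(Rational(-1, 4), F, Add(-12, F))) (Function('c')(F) = Mul(Rational(-1, 4), Add(Mul(F, Add(-12, F)), F)) = Mul(Rational(-1, 4), Add(F, Mul(F, Add(-12, F)))) = Add(Mul(Rational(-1, 4), F), Mul(Rational(-1, 4), F, Add(-12, F))))
Add(Function('c')(Function('O')(-8)), Pow(Add(Mul(Mul(-11, 18), 14), Pow(Add(158, -4928), -1)), -1)) = Add(Mul(Rational(1, 4), 9, Add(11, Mul(-1, 9))), Pow(Add(Mul(Mul(-11, 18), 14), Pow(Add(158, -4928), -1)), -1)) = Add(Mul(Rational(1, 4), 9, Add(11, -9)), Pow(Add(Mul(-198, 14), Pow(-4770, -1)), -1)) = Add(Mul(Rational(1, 4), 9, 2), Pow(Add(-2772, Rational(-1, 4770)), -1)) = Add(Rational(9, 2), Pow(Rational(-13222441, 4770), -1)) = Add(Rational(9, 2), Rational(-4770, 13222441)) = Rational(118992429, 26444882)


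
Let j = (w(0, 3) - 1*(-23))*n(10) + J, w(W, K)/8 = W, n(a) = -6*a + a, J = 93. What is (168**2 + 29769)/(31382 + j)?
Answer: 57993/30325 ≈ 1.9124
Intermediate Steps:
n(a) = -5*a
w(W, K) = 8*W
j = -1057 (j = (8*0 - 1*(-23))*(-5*10) + 93 = (0 + 23)*(-50) + 93 = 23*(-50) + 93 = -1150 + 93 = -1057)
(168**2 + 29769)/(31382 + j) = (168**2 + 29769)/(31382 - 1057) = (28224 + 29769)/30325 = 57993*(1/30325) = 57993/30325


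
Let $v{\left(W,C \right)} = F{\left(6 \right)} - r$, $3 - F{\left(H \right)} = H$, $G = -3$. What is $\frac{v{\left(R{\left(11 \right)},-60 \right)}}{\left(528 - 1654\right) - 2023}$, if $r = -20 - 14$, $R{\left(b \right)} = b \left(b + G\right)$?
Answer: $- \frac{31}{3149} \approx -0.0098444$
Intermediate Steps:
$R{\left(b \right)} = b \left(-3 + b\right)$ ($R{\left(b \right)} = b \left(b - 3\right) = b \left(-3 + b\right)$)
$F{\left(H \right)} = 3 - H$
$r = -34$ ($r = -20 - 14 = -34$)
$v{\left(W,C \right)} = 31$ ($v{\left(W,C \right)} = \left(3 - 6\right) - -34 = \left(3 - 6\right) + 34 = -3 + 34 = 31$)
$\frac{v{\left(R{\left(11 \right)},-60 \right)}}{\left(528 - 1654\right) - 2023} = \frac{31}{\left(528 - 1654\right) - 2023} = \frac{31}{-1126 - 2023} = \frac{31}{-3149} = 31 \left(- \frac{1}{3149}\right) = - \frac{31}{3149}$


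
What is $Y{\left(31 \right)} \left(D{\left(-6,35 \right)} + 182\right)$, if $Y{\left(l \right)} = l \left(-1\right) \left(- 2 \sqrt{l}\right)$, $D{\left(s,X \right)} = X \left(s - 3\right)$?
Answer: $- 8246 \sqrt{31} \approx -45912.0$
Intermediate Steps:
$D{\left(s,X \right)} = X \left(-3 + s\right)$
$Y{\left(l \right)} = 2 l^{\frac{3}{2}}$ ($Y{\left(l \right)} = - l \left(- 2 \sqrt{l}\right) = 2 l^{\frac{3}{2}}$)
$Y{\left(31 \right)} \left(D{\left(-6,35 \right)} + 182\right) = 2 \cdot 31^{\frac{3}{2}} \left(35 \left(-3 - 6\right) + 182\right) = 2 \cdot 31 \sqrt{31} \left(35 \left(-9\right) + 182\right) = 62 \sqrt{31} \left(-315 + 182\right) = 62 \sqrt{31} \left(-133\right) = - 8246 \sqrt{31}$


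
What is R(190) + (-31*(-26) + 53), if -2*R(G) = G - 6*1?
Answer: 767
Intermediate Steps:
R(G) = 3 - G/2 (R(G) = -(G - 6*1)/2 = -(G - 6)/2 = -(-6 + G)/2 = 3 - G/2)
R(190) + (-31*(-26) + 53) = (3 - 1/2*190) + (-31*(-26) + 53) = (3 - 95) + (806 + 53) = -92 + 859 = 767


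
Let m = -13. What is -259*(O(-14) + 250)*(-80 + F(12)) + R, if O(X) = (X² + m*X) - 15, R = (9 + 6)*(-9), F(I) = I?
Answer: 10796021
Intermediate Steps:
R = -135 (R = 15*(-9) = -135)
O(X) = -15 + X² - 13*X (O(X) = (X² - 13*X) - 15 = -15 + X² - 13*X)
-259*(O(-14) + 250)*(-80 + F(12)) + R = -259*((-15 + (-14)² - 13*(-14)) + 250)*(-80 + 12) - 135 = -259*((-15 + 196 + 182) + 250)*(-68) - 135 = -259*(363 + 250)*(-68) - 135 = -158767*(-68) - 135 = -259*(-41684) - 135 = 10796156 - 135 = 10796021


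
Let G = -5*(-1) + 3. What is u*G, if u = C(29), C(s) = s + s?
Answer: 464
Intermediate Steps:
C(s) = 2*s
u = 58 (u = 2*29 = 58)
G = 8 (G = 5 + 3 = 8)
u*G = 58*8 = 464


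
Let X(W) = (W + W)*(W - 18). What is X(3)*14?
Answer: -1260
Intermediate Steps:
X(W) = 2*W*(-18 + W) (X(W) = (2*W)*(-18 + W) = 2*W*(-18 + W))
X(3)*14 = (2*3*(-18 + 3))*14 = (2*3*(-15))*14 = -90*14 = -1260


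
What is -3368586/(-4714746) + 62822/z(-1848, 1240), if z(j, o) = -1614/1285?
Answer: -31716535139968/634133337 ≈ -50016.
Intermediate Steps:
z(j, o) = -1614/1285 (z(j, o) = -1614*1/1285 = -1614/1285)
-3368586/(-4714746) + 62822/z(-1848, 1240) = -3368586/(-4714746) + 62822/(-1614/1285) = -3368586*(-1/4714746) + 62822*(-1285/1614) = 561431/785791 - 40363135/807 = -31716535139968/634133337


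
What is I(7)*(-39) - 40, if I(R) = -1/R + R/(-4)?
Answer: 947/28 ≈ 33.821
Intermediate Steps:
I(R) = -1/R - R/4 (I(R) = -1/R + R*(-1/4) = -1/R - R/4)
I(7)*(-39) - 40 = (-1/7 - 1/4*7)*(-39) - 40 = (-1*1/7 - 7/4)*(-39) - 40 = (-1/7 - 7/4)*(-39) - 40 = -53/28*(-39) - 40 = 2067/28 - 40 = 947/28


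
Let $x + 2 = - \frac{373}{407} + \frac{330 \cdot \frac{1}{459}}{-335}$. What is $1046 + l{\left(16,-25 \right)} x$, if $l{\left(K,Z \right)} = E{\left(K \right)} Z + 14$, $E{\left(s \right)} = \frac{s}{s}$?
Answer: $\frac{408911093}{379287} \approx 1078.1$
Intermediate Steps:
$E{\left(s \right)} = 1$
$l{\left(K,Z \right)} = 14 + Z$ ($l{\left(K,Z \right)} = 1 Z + 14 = Z + 14 = 14 + Z$)
$x = - \frac{12176891}{4172157}$ ($x = -2 - \left(\frac{373}{407} - \frac{330 \cdot \frac{1}{459}}{-335}\right) = -2 - \left(\frac{373}{407} - 330 \cdot \frac{1}{459} \left(- \frac{1}{335}\right)\right) = -2 + \left(- \frac{373}{407} + \frac{110}{153} \left(- \frac{1}{335}\right)\right) = -2 - \frac{3832577}{4172157} = - \frac{12176891}{4172157} \approx -2.9186$)
$1046 + l{\left(16,-25 \right)} x = 1046 + \left(14 - 25\right) \left(- \frac{12176891}{4172157}\right) = 1046 - - \frac{12176891}{379287} = 1046 + \frac{12176891}{379287} = \frac{408911093}{379287}$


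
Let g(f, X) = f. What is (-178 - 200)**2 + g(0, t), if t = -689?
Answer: 142884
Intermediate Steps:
(-178 - 200)**2 + g(0, t) = (-178 - 200)**2 + 0 = (-378)**2 + 0 = 142884 + 0 = 142884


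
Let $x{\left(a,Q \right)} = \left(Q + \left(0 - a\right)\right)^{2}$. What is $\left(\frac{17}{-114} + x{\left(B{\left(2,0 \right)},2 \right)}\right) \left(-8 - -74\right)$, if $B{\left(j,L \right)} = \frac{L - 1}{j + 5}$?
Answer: $\frac{272987}{931} \approx 293.22$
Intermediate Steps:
$B{\left(j,L \right)} = \frac{-1 + L}{5 + j}$
$x{\left(a,Q \right)} = \left(Q - a\right)^{2}$
$\left(\frac{17}{-114} + x{\left(B{\left(2,0 \right)},2 \right)}\right) \left(-8 - -74\right) = \left(\frac{17}{-114} + \left(2 - \frac{-1 + 0}{5 + 2}\right)^{2}\right) \left(-8 - -74\right) = \left(17 \left(- \frac{1}{114}\right) + \left(2 - \frac{1}{7} \left(-1\right)\right)^{2}\right) \left(-8 + 74\right) = \left(- \frac{17}{114} + \left(2 - \frac{1}{7} \left(-1\right)\right)^{2}\right) 66 = \left(- \frac{17}{114} + \left(2 - - \frac{1}{7}\right)^{2}\right) 66 = \left(- \frac{17}{114} + \left(2 + \frac{1}{7}\right)^{2}\right) 66 = \left(- \frac{17}{114} + \left(\frac{15}{7}\right)^{2}\right) 66 = \left(- \frac{17}{114} + \frac{225}{49}\right) 66 = \frac{24817}{5586} \cdot 66 = \frac{272987}{931}$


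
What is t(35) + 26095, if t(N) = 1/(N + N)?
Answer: 1826651/70 ≈ 26095.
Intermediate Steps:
t(N) = 1/(2*N)
t(35) + 26095 = (½)/35 + 26095 = (½)*(1/35) + 26095 = 1/70 + 26095 = 1826651/70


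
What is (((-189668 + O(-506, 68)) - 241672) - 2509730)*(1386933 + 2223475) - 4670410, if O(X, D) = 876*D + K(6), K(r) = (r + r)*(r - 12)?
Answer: -10403662492602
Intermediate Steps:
K(r) = 2*r*(-12 + r) (K(r) = (2*r)*(-12 + r) = 2*r*(-12 + r))
O(X, D) = -72 + 876*D (O(X, D) = 876*D + 2*6*(-12 + 6) = 876*D + 2*6*(-6) = 876*D - 72 = -72 + 876*D)
(((-189668 + O(-506, 68)) - 241672) - 2509730)*(1386933 + 2223475) - 4670410 = (((-189668 + (-72 + 876*68)) - 241672) - 2509730)*(1386933 + 2223475) - 4670410 = (((-189668 + (-72 + 59568)) - 241672) - 2509730)*3610408 - 4670410 = (((-189668 + 59496) - 241672) - 2509730)*3610408 - 4670410 = ((-130172 - 241672) - 2509730)*3610408 - 4670410 = (-371844 - 2509730)*3610408 - 4670410 = -2881574*3610408 - 4670410 = -10403657822192 - 4670410 = -10403662492602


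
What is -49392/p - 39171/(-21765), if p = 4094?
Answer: -152441801/14850985 ≈ -10.265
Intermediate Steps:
-49392/p - 39171/(-21765) = -49392/4094 - 39171/(-21765) = -49392*1/4094 - 39171*(-1/21765) = -24696/2047 + 13057/7255 = -152441801/14850985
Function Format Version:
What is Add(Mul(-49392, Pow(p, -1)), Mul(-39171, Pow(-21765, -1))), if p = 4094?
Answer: Rational(-152441801, 14850985) ≈ -10.265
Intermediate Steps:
Add(Mul(-49392, Pow(p, -1)), Mul(-39171, Pow(-21765, -1))) = Add(Mul(-49392, Pow(4094, -1)), Mul(-39171, Pow(-21765, -1))) = Add(Mul(-49392, Rational(1, 4094)), Mul(-39171, Rational(-1, 21765))) = Add(Rational(-24696, 2047), Rational(13057, 7255)) = Rational(-152441801, 14850985)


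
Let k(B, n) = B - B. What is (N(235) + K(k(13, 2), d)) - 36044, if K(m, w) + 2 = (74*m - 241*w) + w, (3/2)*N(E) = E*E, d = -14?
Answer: 12392/3 ≈ 4130.7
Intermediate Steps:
k(B, n) = 0
N(E) = 2*E²/3 (N(E) = 2*(E*E)/3 = 2*E²/3)
K(m, w) = -2 - 240*w + 74*m (K(m, w) = -2 + ((74*m - 241*w) + w) = -2 + ((-241*w + 74*m) + w) = -2 + (-240*w + 74*m) = -2 - 240*w + 74*m)
(N(235) + K(k(13, 2), d)) - 36044 = ((⅔)*235² + (-2 - 240*(-14) + 74*0)) - 36044 = ((⅔)*55225 + (-2 + 3360 + 0)) - 36044 = (110450/3 + 3358) - 36044 = 120524/3 - 36044 = 12392/3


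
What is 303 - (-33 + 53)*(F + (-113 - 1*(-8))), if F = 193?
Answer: -1457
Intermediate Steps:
303 - (-33 + 53)*(F + (-113 - 1*(-8))) = 303 - (-33 + 53)*(193 + (-113 - 1*(-8))) = 303 - 20*(193 + (-113 + 8)) = 303 - 20*(193 - 105) = 303 - 20*88 = 303 - 1*1760 = 303 - 1760 = -1457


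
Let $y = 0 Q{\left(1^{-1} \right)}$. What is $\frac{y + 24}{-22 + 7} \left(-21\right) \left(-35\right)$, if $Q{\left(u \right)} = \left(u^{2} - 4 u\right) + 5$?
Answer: $-1176$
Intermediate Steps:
$Q{\left(u \right)} = 5 + u^{2} - 4 u$
$y = 0$ ($y = 0 \left(5 + \left(1^{-1}\right)^{2} - \frac{4}{1}\right) = 0 \left(5 + 1^{2} - 4\right) = 0 \left(5 + 1 - 4\right) = 0 \cdot 2 = 0$)
$\frac{y + 24}{-22 + 7} \left(-21\right) \left(-35\right) = \frac{0 + 24}{-22 + 7} \left(-21\right) \left(-35\right) = \frac{24}{-15} \left(-21\right) \left(-35\right) = 24 \left(- \frac{1}{15}\right) \left(-21\right) \left(-35\right) = \left(- \frac{8}{5}\right) \left(-21\right) \left(-35\right) = \frac{168}{5} \left(-35\right) = -1176$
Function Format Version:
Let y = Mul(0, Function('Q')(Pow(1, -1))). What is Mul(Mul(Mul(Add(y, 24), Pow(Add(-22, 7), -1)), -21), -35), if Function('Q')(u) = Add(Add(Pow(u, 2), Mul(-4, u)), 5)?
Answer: -1176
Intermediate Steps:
Function('Q')(u) = Add(5, Pow(u, 2), Mul(-4, u))
y = 0 (y = Mul(0, Add(5, Pow(Pow(1, -1), 2), Mul(-4, Pow(1, -1)))) = Mul(0, Add(5, Pow(1, 2), Mul(-4, 1))) = Mul(0, Add(5, 1, -4)) = Mul(0, 2) = 0)
Mul(Mul(Mul(Add(y, 24), Pow(Add(-22, 7), -1)), -21), -35) = Mul(Mul(Mul(Add(0, 24), Pow(Add(-22, 7), -1)), -21), -35) = Mul(Mul(Mul(24, Pow(-15, -1)), -21), -35) = Mul(Mul(Mul(24, Rational(-1, 15)), -21), -35) = Mul(Mul(Rational(-8, 5), -21), -35) = Mul(Rational(168, 5), -35) = -1176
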